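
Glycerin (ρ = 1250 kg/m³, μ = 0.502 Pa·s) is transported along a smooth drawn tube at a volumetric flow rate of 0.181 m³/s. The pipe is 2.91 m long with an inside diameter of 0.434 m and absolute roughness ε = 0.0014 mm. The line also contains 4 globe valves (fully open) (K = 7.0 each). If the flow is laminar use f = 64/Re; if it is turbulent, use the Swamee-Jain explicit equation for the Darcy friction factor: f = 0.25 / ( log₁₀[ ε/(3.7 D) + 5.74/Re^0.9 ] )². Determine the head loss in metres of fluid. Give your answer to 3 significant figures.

Cross-sectional area A = πD²/4 = π(0.434)²/4 = 0.1479 m²; mean velocity V = Q/A = 0.181/0.1479 = 1.224 m/s.
Reynolds number Re = ρVD/μ = 1250 · 1.224 · 0.434 / 0.502 = 1322.
Re < 2300 → laminar flow, so f = 64/Re = 64/1322 = 0.0484 (the turbulent correlation is not needed).
Total minor-loss coefficient ΣK = 4·7 = 28.
ΔP = [f·L/D + ΣK]·(ρV²/2) = [0.0484·2.91/0.434 + 28]·(1250·1.224²/2) = [0.3245 + 28]·935.6 = 2.65e+04 Pa.
Head loss h_f = ΔP/(ρg) = 2.65e+04/(1250·9.81) = 2.16 m.

h_f ≈ 2.16 m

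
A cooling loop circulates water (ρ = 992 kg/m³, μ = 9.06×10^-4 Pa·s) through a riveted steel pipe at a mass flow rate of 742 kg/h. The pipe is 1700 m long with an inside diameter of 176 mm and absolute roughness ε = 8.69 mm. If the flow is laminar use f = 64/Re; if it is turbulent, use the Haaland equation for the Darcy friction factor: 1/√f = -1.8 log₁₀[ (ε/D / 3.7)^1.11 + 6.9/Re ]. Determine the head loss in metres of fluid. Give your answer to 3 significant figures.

h_f ≈ 0.00140 m

ṁ = 742 kg/h = 742/3600 = 0.2061 kg/s.
A = πD²/4 = π(0.176)²/4 = 0.02433 m²; mean velocity V = ṁ/(ρA) = 0.2061/(992 · 0.02433) = 0.00854 m/s.
Reynolds number Re = ρVD/μ = 992 · 0.00854 · 0.176 / 0.000906 = 1646.
Re < 2300 → laminar flow, so f = 64/Re = 64/1646 = 0.03889 (the turbulent correlation is not needed).
Darcy-Weisbach: ΔP = f(L/D)(ρV²/2) = 0.03889·(1700/0.176)·(992·0.00854²/2) = 0.03889·9659·0.03618 = 13.59 Pa.
Head loss h_f = ΔP/(ρg) = 13.59/(992·9.81) = 0.00140 m.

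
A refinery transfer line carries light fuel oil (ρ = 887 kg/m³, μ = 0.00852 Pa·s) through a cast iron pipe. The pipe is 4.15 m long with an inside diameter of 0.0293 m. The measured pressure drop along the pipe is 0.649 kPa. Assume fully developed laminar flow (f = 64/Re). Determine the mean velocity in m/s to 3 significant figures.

V ≈ 0.492 m/s

For laminar flow, f = 64/Re with Re = ρVD/μ, so Darcy-Weisbach reduces to ΔP = 32μLV/D². Solving for V: V = ΔP·D²/(32μL) = 649·(0.0293)²/(32·0.00852·4.15) = 0.4924 m/s.
Check: Re = ρVD/μ = 887·0.4924·0.0293/0.00852 = 1502 < 2300, so the laminar assumption holds.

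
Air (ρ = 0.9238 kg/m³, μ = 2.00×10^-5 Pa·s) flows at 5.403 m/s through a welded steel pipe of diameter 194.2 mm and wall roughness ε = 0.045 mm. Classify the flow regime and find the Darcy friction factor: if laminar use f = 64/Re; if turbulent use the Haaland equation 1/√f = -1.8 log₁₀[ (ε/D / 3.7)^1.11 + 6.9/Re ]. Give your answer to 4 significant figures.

f ≈ 0.02154

Re = ρVD/μ = 0.9238·5.403·0.1942/2e-05 = 4.847e+04.
Re > 4000 → turbulent. ε/D = 4.5e-05/0.1942 = 0.000232; Haaland: 1/√f = -1.8 log₁₀[2.16e-05 + 0.000142] = 6.813, so f = 0.02154.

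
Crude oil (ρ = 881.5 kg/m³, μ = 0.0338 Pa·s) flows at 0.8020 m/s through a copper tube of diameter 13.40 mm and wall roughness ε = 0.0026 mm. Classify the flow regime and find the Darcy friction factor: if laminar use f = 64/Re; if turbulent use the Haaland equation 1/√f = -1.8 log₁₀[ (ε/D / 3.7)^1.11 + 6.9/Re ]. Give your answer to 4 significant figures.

Re = ρVD/μ = 881.5·0.802·0.0134/0.0338 = 280.3.
Re < 2300 → laminar, so f = 64/Re = 0.2283 (roughness is irrelevant in laminar flow).

f ≈ 0.2283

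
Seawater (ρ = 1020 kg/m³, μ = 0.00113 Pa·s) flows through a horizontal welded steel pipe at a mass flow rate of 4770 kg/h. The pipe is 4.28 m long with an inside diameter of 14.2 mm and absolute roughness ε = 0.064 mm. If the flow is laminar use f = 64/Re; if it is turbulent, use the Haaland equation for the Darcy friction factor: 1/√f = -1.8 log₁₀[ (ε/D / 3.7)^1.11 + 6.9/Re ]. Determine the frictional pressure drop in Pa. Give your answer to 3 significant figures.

ΔP ≈ 314000 Pa

ṁ = 4770 kg/h = 4770/3600 = 1.325 kg/s.
A = πD²/4 = π(0.0142)²/4 = 0.0001584 m²; mean velocity V = ṁ/(ρA) = 1.325/(1020 · 0.0001584) = 8.203 m/s.
Reynolds number Re = ρVD/μ = 1020 · 8.203 · 0.0142 / 0.00113 = 1.051e+05.
Re > 4000 → turbulent. Relative roughness ε/D = 6.4e-05/0.0142 = 0.00451. Haaland: 1/√f = -1.8 log₁₀[(0.00451/3.7)^1.11 + 6.9/1.051e+05] = -1.8 log₁₀[0.000582 + 6.56e-05] = 5.739, so f = 0.03036.
Darcy-Weisbach: ΔP = f(L/D)(ρV²/2) = 0.03036·(4.28/0.0142)·(1020·8.203²/2) = 0.03036·301.4·3.431e+04 = 3.14e+05 Pa.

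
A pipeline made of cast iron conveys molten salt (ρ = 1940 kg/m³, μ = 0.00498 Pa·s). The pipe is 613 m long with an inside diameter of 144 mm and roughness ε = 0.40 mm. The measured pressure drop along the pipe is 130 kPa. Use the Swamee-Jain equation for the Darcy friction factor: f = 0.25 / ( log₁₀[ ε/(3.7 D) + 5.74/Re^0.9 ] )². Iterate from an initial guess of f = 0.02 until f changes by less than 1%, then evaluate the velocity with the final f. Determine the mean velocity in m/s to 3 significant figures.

Rearranging Darcy-Weisbach: V = √(2·ΔP·D/(f·L·ρ)). With ε/D = 0.0004/0.144 = 0.00278, iterate starting from f = 0.02:
  f = 0.02 → V = √(2·1.3e+05·0.144/(0.02·613·1940)) = 1.255 m/s; Re = ρVD/μ = 7.038e+04; f → 0.02778
  f = 0.02778 → V = 1.065 m/s; Re = 5.972e+04; f → 0.02809
  f = 0.02809 → V = 1.059 m/s; Re = 5.939e+04; f → 0.0281
Converged (Δf/f < 1%). With the final f = 0.0281: V = √(2·1.3e+05·0.144/(0.0281·613·1940)) = 1.058 m/s.

V ≈ 1.06 m/s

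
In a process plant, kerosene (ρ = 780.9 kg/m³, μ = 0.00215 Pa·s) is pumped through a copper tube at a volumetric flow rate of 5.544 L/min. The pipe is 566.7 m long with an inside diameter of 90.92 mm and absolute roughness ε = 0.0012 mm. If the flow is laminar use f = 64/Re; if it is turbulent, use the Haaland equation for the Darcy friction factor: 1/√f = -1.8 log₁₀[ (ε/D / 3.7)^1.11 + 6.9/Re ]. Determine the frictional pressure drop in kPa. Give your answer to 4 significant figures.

ΔP ≈ 0.06713 kPa

Q = 5.544 L/min = 5.544/60000 = 9.24e-05 m³/s.
Cross-sectional area A = πD²/4 = π(0.09092)²/4 = 0.006492 m²; mean velocity V = Q/A = 9.24e-05/0.006492 = 0.01423 m/s.
Reynolds number Re = ρVD/μ = 780.9 · 0.01423 · 0.09092 / 0.00215 = 470.
Re < 2300 → laminar flow, so f = 64/Re = 64/470 = 0.1362 (the turbulent correlation is not needed).
Darcy-Weisbach: ΔP = f(L/D)(ρV²/2) = 0.1362·(566.7/0.09092)·(780.9·0.01423²/2) = 0.1362·6233·0.07908 = 67.13 Pa.
ΔP = 67.13 Pa = 0.06713 kPa.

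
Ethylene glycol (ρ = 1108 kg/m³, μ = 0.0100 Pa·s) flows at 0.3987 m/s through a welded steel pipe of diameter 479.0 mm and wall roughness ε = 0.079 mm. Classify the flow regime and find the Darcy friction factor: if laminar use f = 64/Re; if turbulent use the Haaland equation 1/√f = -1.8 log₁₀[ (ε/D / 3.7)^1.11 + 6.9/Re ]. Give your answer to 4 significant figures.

Re = ρVD/μ = 1108·0.3987·0.479/0.01 = 2.116e+04.
Re > 4000 → turbulent. ε/D = 7.9e-05/0.479 = 0.000165; Haaland: 1/√f = -1.8 log₁₀[1.48e-05 + 0.000326] = 6.241, so f = 0.02567.

f ≈ 0.02567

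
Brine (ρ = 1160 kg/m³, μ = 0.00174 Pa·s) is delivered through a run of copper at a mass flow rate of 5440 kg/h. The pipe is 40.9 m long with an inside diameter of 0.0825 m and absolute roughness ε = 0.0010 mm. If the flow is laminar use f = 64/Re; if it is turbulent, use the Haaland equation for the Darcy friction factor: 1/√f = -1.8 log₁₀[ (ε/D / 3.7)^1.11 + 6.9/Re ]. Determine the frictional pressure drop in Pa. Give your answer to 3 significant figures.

ṁ = 5440 kg/h = 5440/3600 = 1.511 kg/s.
A = πD²/4 = π(0.0825)²/4 = 0.005346 m²; mean velocity V = ṁ/(ρA) = 1.511/(1160 · 0.005346) = 0.2437 m/s.
Reynolds number Re = ρVD/μ = 1160 · 0.2437 · 0.0825 / 0.00174 = 1.34e+04.
Re > 4000 → turbulent. Relative roughness ε/D = 1e-06/0.0825 = 1.21e-05. Haaland: 1/√f = -1.8 log₁₀[(1.21e-05/3.7)^1.11 + 6.9/1.34e+04] = -1.8 log₁₀[8.17e-07 + 0.000515] = 5.918, so f = 0.02855.
Darcy-Weisbach: ΔP = f(L/D)(ρV²/2) = 0.02855·(40.9/0.0825)·(1160·0.2437²/2) = 0.02855·495.8·34.44 = 487.6 Pa.

ΔP ≈ 488 Pa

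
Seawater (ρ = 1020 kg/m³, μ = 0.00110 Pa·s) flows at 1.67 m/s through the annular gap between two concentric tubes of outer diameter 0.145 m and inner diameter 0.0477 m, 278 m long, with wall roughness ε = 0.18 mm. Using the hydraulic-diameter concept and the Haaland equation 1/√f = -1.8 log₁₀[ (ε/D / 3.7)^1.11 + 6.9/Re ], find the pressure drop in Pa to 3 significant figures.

Hydraulic diameter D_h = 4A/P = D_o - D_i = 0.145 - 0.0477 = 0.0973 m.
Re = ρVD_h/μ = 1020·1.67·0.0973/0.0011 = 1.507e+05.
ε/D_h = 0.00018/0.0973 = 0.00185; Haaland gives 1/√f = -1.8 log₁₀[0.000217+4.58e-05] = 6.446, so f = 0.02407.
ΔP = f(L/D_h)(ρV²/2) = 0.02407·278/0.0973·1422 = 9.782e+04 Pa.

ΔP ≈ 97800 Pa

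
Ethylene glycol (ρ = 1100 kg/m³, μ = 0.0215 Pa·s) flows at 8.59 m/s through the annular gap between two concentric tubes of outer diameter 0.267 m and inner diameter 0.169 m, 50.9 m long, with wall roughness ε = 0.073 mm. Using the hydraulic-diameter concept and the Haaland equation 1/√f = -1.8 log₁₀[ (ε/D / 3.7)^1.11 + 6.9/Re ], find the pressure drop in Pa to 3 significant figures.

Hydraulic diameter D_h = 4A/P = D_o - D_i = 0.267 - 0.169 = 0.098 m.
Re = ρVD_h/μ = 1100·8.59·0.098/0.0215 = 4.307e+04.
ε/D_h = 7.3e-05/0.098 = 0.000745; Haaland gives 1/√f = -1.8 log₁₀[7.89e-05+0.00016] = 6.518, so f = 0.02354.
ΔP = f(L/D_h)(ρV²/2) = 0.02354·50.9/0.098·4.058e+04 = 4.961e+05 Pa.

ΔP ≈ 496000 Pa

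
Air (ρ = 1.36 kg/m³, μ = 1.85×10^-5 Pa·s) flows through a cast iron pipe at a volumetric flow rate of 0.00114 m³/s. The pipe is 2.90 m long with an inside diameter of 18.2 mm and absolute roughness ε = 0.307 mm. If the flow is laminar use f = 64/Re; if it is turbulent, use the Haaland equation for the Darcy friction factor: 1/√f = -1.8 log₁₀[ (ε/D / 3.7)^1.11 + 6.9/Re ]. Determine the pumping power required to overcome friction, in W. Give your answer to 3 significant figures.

P ≈ 0.124 W

Cross-sectional area A = πD²/4 = π(0.0182)²/4 = 0.0002602 m²; mean velocity V = Q/A = 0.00114/0.0002602 = 4.382 m/s.
Reynolds number Re = ρVD/μ = 1.36 · 4.382 · 0.0182 / 1.85e-05 = 5863.
Re > 4000 → turbulent. Relative roughness ε/D = 0.000307/0.0182 = 0.0169. Haaland: 1/√f = -1.8 log₁₀[(0.0169/3.7)^1.11 + 6.9/5863] = -1.8 log₁₀[0.00252 + 0.00118] = 4.378, so f = 0.05217.
Darcy-Weisbach: ΔP = f(L/D)(ρV²/2) = 0.05217·(2.9/0.0182)·(1.36·4.382²/2) = 0.05217·159.3·13.06 = 108.6 Pa.
Pumping power P = QΔP = 0.00114·108.6 = 0.1237 W = 0.124 W.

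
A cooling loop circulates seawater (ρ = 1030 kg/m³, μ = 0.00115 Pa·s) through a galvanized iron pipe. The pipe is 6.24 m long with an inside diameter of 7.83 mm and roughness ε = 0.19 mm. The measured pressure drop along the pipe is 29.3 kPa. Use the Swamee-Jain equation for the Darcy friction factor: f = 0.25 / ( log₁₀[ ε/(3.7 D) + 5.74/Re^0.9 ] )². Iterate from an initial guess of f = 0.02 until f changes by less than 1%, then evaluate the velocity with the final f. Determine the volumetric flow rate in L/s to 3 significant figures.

Rearranging Darcy-Weisbach: V = √(2·ΔP·D/(f·L·ρ)). With ε/D = 0.00019/0.00783 = 0.0243, iterate starting from f = 0.02:
  f = 0.02 → V = √(2·2.93e+04·0.00783/(0.02·6.24·1030)) = 1.889 m/s; Re = ρVD/μ = 1.325e+04; f → 0.0559
  f = 0.0559 → V = 1.13 m/s; Re = 7925; f → 0.05784
  f = 0.05784 → V = 1.111 m/s; Re = 7791; f → 0.05792
Converged (Δf/f < 1%). With the final f = 0.05792: V = √(2·2.93e+04·0.00783/(0.05792·6.24·1030)) = 1.11 m/s.
Q = V·A = 1.11·(π/4·0.00783²) = 5.346e-05 m³/s = 0.0535 L/s.

Q ≈ 0.0535 L/s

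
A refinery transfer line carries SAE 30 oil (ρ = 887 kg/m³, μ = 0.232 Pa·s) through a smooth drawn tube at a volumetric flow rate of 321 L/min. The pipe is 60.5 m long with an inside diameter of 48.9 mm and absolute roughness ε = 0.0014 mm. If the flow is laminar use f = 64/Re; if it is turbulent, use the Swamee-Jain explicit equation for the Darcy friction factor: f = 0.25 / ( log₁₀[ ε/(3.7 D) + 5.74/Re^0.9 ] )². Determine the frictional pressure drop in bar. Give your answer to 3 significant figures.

Q = 321 L/min = 321/60000 = 0.00535 m³/s.
Cross-sectional area A = πD²/4 = π(0.0489)²/4 = 0.001878 m²; mean velocity V = Q/A = 0.00535/0.001878 = 2.849 m/s.
Reynolds number Re = ρVD/μ = 887 · 2.849 · 0.0489 / 0.232 = 532.6.
Re < 2300 → laminar flow, so f = 64/Re = 64/532.6 = 0.1202 (the turbulent correlation is not needed).
Darcy-Weisbach: ΔP = f(L/D)(ρV²/2) = 0.1202·(60.5/0.0489)·(887·2.849²/2) = 0.1202·1237·3599 = 5.351e+05 Pa.
ΔP = 5.351e+05 Pa = 5.35 bar.

ΔP ≈ 5.35 bar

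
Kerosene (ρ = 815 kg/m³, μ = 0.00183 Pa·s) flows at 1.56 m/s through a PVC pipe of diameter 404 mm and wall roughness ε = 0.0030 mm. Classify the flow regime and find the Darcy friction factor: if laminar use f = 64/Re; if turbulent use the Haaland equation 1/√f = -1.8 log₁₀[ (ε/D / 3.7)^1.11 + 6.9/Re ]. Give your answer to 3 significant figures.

f ≈ 0.0146

Re = ρVD/μ = 815·1.56·0.404/0.00183 = 2.807e+05.
Re > 4000 → turbulent. ε/D = 3e-06/0.404 = 7.43e-06; Haaland: 1/√f = -1.8 log₁₀[4.74e-07 + 2.46e-05] = 8.282, so f = 0.01458.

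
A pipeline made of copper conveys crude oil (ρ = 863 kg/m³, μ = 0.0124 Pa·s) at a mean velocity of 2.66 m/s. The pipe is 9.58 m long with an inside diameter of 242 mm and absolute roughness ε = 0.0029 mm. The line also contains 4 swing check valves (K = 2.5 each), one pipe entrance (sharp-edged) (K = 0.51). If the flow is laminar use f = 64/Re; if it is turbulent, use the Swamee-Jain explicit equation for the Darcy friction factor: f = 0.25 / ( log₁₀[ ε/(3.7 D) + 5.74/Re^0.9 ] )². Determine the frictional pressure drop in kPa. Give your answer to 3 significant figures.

Reynolds number Re = ρVD/μ = 863 · 2.66 · 0.242 / 0.0124 = 4.48e+04.
Re > 4000 → turbulent. Relative roughness ε/D = 2.9e-06/0.242 = 1.2e-05. Swamee-Jain: f = 0.25/(log₁₀[1.2e-05/3.7 + 5.74/4.48e+04^0.9])² = 0.25/(log₁₀[3.24e-06 + 0.000374])² = 0.25/(-3.423)² = 0.02133.
Total minor-loss coefficient ΣK = 4·2.5 + 1·0.51 = 10.5.
ΔP = [f·L/D + ΣK]·(ρV²/2) = [0.02133·9.58/0.242 + 10.5]·(863·2.66²/2) = [0.8444 + 10.5]·3053 = 3.467e+04 Pa.
ΔP = 3.467e+04 Pa = 34.7 kPa.

ΔP ≈ 34.7 kPa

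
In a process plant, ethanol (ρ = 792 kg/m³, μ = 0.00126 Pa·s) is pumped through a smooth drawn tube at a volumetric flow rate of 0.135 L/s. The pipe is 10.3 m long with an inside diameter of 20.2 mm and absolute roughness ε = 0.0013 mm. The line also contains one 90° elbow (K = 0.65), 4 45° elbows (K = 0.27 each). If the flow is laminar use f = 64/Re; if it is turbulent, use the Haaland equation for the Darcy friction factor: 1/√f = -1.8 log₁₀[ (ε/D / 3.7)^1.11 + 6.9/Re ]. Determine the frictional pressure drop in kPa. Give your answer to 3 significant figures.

Q = 0.135 L/s = 0.135/1000 = 0.000135 m³/s.
Cross-sectional area A = πD²/4 = π(0.0202)²/4 = 0.0003205 m²; mean velocity V = Q/A = 0.000135/0.0003205 = 0.4213 m/s.
Reynolds number Re = ρVD/μ = 792 · 0.4213 · 0.0202 / 0.00126 = 5349.
Re > 4000 → turbulent. Relative roughness ε/D = 1.3e-06/0.0202 = 6.44e-05. Haaland: 1/√f = -1.8 log₁₀[(6.44e-05/3.7)^1.11 + 6.9/5349] = -1.8 log₁₀[5.21e-06 + 0.00129] = 5.198, so f = 0.03701.
Total minor-loss coefficient ΣK = 1·0.65 + 4·0.27 = 1.73.
ΔP = [f·L/D + ΣK]·(ρV²/2) = [0.03701·10.3/0.0202 + 1.73]·(792·0.4213²/2) = [18.87 + 1.73]·70.27 = 1448 Pa.
ΔP = 1448 Pa = 1.45 kPa.

ΔP ≈ 1.45 kPa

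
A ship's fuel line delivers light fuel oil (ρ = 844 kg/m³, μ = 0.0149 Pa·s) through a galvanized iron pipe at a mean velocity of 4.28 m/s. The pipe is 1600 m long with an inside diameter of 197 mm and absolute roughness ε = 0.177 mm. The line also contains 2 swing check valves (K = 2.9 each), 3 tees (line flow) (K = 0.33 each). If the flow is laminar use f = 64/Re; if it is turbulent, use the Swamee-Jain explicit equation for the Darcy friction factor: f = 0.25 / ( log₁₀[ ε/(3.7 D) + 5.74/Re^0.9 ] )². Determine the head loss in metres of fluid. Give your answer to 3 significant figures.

Reynolds number Re = ρVD/μ = 844 · 4.28 · 0.197 / 0.0149 = 4.776e+04.
Re > 4000 → turbulent. Relative roughness ε/D = 0.000177/0.197 = 0.000898. Swamee-Jain: f = 0.25/(log₁₀[0.000898/3.7 + 5.74/4.776e+04^0.9])² = 0.25/(log₁₀[0.000243 + 0.000353])² = 0.25/(-3.225)² = 0.02404.
Total minor-loss coefficient ΣK = 2·2.9 + 3·0.33 = 6.79.
ΔP = [f·L/D + ΣK]·(ρV²/2) = [0.02404·1600/0.197 + 6.79]·(844·4.28²/2) = [195.2 + 6.79]·7730 = 1.562e+06 Pa.
Head loss h_f = ΔP/(ρg) = 1.562e+06/(844·9.81) = 189 m.

h_f ≈ 189 m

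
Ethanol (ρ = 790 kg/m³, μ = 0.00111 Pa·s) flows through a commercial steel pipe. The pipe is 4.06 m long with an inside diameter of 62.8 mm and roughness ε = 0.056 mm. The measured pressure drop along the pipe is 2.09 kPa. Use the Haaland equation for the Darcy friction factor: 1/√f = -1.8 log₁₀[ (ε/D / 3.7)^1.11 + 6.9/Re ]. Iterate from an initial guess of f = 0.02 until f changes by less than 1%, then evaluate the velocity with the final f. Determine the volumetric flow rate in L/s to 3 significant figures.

Rearranging Darcy-Weisbach: V = √(2·ΔP·D/(f·L·ρ)). With ε/D = 5.6e-05/0.0628 = 0.000892, iterate starting from f = 0.02:
  f = 0.02 → V = √(2·2090·0.0628/(0.02·4.06·790)) = 2.023 m/s; Re = ρVD/μ = 9.041e+04; f → 0.0218
  f = 0.0218 → V = 1.938 m/s; Re = 8.66e+04; f → 0.0219
Converged (Δf/f < 1%). With the final f = 0.0219: V = √(2·2090·0.0628/(0.0219·4.06·790)) = 1.933 m/s.
Q = V·A = 1.933·(π/4·0.0628²) = 0.005988 m³/s = 5.99 L/s.

Q ≈ 5.99 L/s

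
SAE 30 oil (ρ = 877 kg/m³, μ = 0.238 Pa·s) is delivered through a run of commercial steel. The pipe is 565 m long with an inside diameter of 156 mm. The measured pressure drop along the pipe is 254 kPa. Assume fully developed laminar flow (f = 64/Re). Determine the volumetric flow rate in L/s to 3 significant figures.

For laminar flow, f = 64/Re with Re = ρVD/μ, so Darcy-Weisbach reduces to ΔP = 32μLV/D². Solving for V: V = ΔP·D²/(32μL) = 2.54e+05·(0.156)²/(32·0.238·565) = 1.437 m/s.
Check: Re = ρVD/μ = 877·1.437·0.156/0.238 = 825.8 < 2300, so the laminar assumption holds.
Q = V·A = 1.437·(π/4·0.156²) = 0.02746 m³/s = 27.5 L/s.

Q ≈ 27.5 L/s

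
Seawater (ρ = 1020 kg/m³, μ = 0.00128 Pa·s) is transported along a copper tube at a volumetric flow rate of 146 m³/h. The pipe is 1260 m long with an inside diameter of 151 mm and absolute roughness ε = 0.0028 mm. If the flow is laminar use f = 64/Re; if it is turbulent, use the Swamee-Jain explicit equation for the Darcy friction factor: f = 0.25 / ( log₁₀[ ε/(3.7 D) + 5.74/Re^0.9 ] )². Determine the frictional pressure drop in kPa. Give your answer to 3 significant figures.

ΔP ≈ 324 kPa

Q = 146 m³/h = 146/3600 = 0.04056 m³/s.
Cross-sectional area A = πD²/4 = π(0.151)²/4 = 0.01791 m²; mean velocity V = Q/A = 0.04056/0.01791 = 2.265 m/s.
Reynolds number Re = ρVD/μ = 1020 · 2.265 · 0.151 / 0.00128 = 2.725e+05.
Re > 4000 → turbulent. Relative roughness ε/D = 2.8e-06/0.151 = 1.85e-05. Swamee-Jain: f = 0.25/(log₁₀[1.85e-05/3.7 + 5.74/2.725e+05^0.9])² = 0.25/(log₁₀[5.01e-06 + 7.36e-05])² = 0.25/(-4.104)² = 0.01484.
Darcy-Weisbach: ΔP = f(L/D)(ρV²/2) = 0.01484·(1260/0.151)·(1020·2.265²/2) = 0.01484·8344·2616 = 3.239e+05 Pa.
ΔP = 3.239e+05 Pa = 324 kPa.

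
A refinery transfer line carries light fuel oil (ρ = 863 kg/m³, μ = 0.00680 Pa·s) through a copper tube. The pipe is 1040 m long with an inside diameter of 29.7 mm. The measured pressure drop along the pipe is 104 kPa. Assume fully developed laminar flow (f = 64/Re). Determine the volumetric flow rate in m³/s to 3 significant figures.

Q ≈ 2.81×10^-4 m³/s

For laminar flow, f = 64/Re with Re = ρVD/μ, so Darcy-Weisbach reduces to ΔP = 32μLV/D². Solving for V: V = ΔP·D²/(32μL) = 1.04e+05·(0.0297)²/(32·0.0068·1040) = 0.4054 m/s.
Check: Re = ρVD/μ = 863·0.4054·0.0297/0.0068 = 1528 < 2300, so the laminar assumption holds.
Q = V·A = 0.4054·(π/4·0.0297²) = 0.0002808 m³/s = 2.81×10^-4 m³/s.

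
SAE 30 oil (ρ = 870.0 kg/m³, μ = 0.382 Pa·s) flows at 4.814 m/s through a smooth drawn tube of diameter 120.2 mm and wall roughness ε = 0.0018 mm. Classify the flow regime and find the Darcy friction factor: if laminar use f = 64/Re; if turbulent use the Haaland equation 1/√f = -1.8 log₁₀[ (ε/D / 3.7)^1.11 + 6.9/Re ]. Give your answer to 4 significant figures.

Re = ρVD/μ = 870·4.814·0.1202/0.382 = 1318.
Re < 2300 → laminar, so f = 64/Re = 0.04856 (roughness is irrelevant in laminar flow).

f ≈ 0.04856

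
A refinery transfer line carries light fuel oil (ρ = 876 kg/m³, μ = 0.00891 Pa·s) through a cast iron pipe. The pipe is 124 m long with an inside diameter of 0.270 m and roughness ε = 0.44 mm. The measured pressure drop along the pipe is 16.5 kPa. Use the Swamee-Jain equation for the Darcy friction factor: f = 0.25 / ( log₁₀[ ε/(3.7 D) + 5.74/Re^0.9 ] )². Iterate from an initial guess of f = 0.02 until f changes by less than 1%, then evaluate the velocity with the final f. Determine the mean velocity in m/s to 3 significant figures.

V ≈ 1.77 m/s

Rearranging Darcy-Weisbach: V = √(2·ΔP·D/(f·L·ρ)). With ε/D = 0.00044/0.27 = 0.00163, iterate starting from f = 0.02:
  f = 0.02 → V = √(2·1.65e+04·0.27/(0.02·124·876)) = 2.025 m/s; Re = ρVD/μ = 5.376e+04; f → 0.02567
  f = 0.02567 → V = 1.787 m/s; Re = 4.745e+04; f → 0.02603
  f = 0.02603 → V = 1.775 m/s; Re = 4.713e+04; f → 0.02605
Converged (Δf/f < 1%). With the final f = 0.02605: V = √(2·1.65e+04·0.27/(0.02605·124·876)) = 1.775 m/s.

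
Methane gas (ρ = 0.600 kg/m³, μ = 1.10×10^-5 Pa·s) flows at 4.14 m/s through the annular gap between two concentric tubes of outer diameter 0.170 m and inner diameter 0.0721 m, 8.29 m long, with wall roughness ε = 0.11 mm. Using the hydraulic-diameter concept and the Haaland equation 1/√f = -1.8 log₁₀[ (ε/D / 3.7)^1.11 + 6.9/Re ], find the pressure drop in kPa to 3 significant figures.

ΔP ≈ 0.0119 kPa

Hydraulic diameter D_h = 4A/P = D_o - D_i = 0.17 - 0.0721 = 0.0979 m.
Re = ρVD_h/μ = 0.6·4.14·0.0979/1.1e-05 = 2.211e+04.
ε/D_h = 0.00011/0.0979 = 0.00112; Haaland gives 1/√f = -1.8 log₁₀[0.000125+0.000312] = 6.048, so f = 0.02734.
ΔP = f(L/D_h)(ρV²/2) = 0.02734·8.29/0.0979·5.142 = 11.9 Pa.
ΔP = 0.0119 kPa.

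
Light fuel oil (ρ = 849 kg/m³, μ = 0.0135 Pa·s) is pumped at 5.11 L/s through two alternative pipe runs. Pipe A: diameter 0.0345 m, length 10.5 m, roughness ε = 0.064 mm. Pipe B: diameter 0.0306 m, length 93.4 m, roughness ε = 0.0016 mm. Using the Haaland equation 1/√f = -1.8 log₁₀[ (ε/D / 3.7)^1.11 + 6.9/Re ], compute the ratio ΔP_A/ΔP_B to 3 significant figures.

Pipe A: V = Q/A = 0.00511/0.0009348 = 5.466 m/s; Re = 1.186e+04; ε/D = 0.00186; Haaland → f = 0.03217; ΔP_A = f(L/D)(ρV²/2) = 1.242e+05 Pa.
Pipe B: V = Q/A = 0.00511/0.0007354 = 6.948 m/s; Re = 1.337e+04; ε/D = 5.23e-05; Haaland → f = 0.02862; ΔP_B = f(L/D)(ρV²/2) = 1.79e+06 Pa.
ΔP_A/ΔP_B = 1.242e+05/1.79e+06 = 0.0694.

ΔP_A/ΔP_B ≈ 0.0694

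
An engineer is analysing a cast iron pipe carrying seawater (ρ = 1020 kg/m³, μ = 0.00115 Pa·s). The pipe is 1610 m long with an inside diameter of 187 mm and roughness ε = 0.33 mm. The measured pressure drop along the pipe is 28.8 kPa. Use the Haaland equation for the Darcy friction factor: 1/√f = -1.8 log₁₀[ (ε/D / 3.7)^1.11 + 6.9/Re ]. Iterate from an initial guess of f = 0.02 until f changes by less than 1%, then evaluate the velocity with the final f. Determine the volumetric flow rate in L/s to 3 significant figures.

Rearranging Darcy-Weisbach: V = √(2·ΔP·D/(f·L·ρ)). With ε/D = 0.00033/0.187 = 0.00176, iterate starting from f = 0.02:
  f = 0.02 → V = √(2·2.88e+04·0.187/(0.02·1610·1020)) = 0.5727 m/s; Re = ρVD/μ = 9.498e+04; f → 0.02441
  f = 0.02441 → V = 0.5183 m/s; Re = 8.597e+04; f → 0.02458
Converged (Δf/f < 1%). With the final f = 0.02458: V = √(2·2.88e+04·0.187/(0.02458·1610·1020)) = 0.5166 m/s.
Q = V·A = 0.5166·(π/4·0.187²) = 0.01419 m³/s = 14.2 L/s.

Q ≈ 14.2 L/s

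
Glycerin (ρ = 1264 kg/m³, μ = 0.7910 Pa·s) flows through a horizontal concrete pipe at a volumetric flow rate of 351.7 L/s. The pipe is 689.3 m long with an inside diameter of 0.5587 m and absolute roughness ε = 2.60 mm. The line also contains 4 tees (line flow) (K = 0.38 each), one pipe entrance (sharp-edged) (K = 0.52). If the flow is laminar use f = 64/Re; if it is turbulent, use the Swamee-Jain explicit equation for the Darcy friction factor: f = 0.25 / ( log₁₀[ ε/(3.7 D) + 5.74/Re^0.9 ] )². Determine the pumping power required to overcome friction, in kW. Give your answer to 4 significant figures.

Q = 351.7 L/s = 351.7/1000 = 0.3517 m³/s.
Cross-sectional area A = πD²/4 = π(0.5587)²/4 = 0.2452 m²; mean velocity V = Q/A = 0.3517/0.2452 = 1.435 m/s.
Reynolds number Re = ρVD/μ = 1264 · 1.435 · 0.5587 / 0.791 = 1281.
Re < 2300 → laminar flow, so f = 64/Re = 64/1281 = 0.04997 (the turbulent correlation is not needed).
Total minor-loss coefficient ΣK = 4·0.38 + 1·0.52 = 2.04.
ΔP = [f·L/D + ΣK]·(ρV²/2) = [0.04997·689.3/0.5587 + 2.04]·(1264·1.435²/2) = [61.65 + 2.04]·1301 = 8.284e+04 Pa.
Pumping power P = QΔP = 0.3517·8.284e+04 = 29135 W = 29.13 kW.

P ≈ 29.13 kW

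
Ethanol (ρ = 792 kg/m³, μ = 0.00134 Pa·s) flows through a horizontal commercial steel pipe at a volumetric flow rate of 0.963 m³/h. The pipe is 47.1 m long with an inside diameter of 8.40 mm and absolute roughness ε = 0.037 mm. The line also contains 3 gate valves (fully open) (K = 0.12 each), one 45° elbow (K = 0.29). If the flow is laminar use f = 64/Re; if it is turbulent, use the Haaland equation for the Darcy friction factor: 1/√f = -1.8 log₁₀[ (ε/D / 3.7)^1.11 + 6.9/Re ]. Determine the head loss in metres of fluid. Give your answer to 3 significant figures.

h_f ≈ 219 m

Q = 0.963 m³/h = 0.963/3600 = 0.0002675 m³/s.
Cross-sectional area A = πD²/4 = π(0.0084)²/4 = 5.542e-05 m²; mean velocity V = Q/A = 0.0002675/5.542e-05 = 4.827 m/s.
Reynolds number Re = ρVD/μ = 792 · 4.827 · 0.0084 / 0.00134 = 2.396e+04.
Re > 4000 → turbulent. Relative roughness ε/D = 3.7e-05/0.0084 = 0.0044. Haaland: 1/√f = -1.8 log₁₀[(0.0044/3.7)^1.11 + 6.9/2.396e+04] = -1.8 log₁₀[0.000568 + 0.000288] = 5.522, so f = 0.0328.
Total minor-loss coefficient ΣK = 3·0.12 + 1·0.29 = 0.65.
ΔP = [f·L/D + ΣK]·(ρV²/2) = [0.0328·47.1/0.0084 + 0.65]·(792·4.827²/2) = [183.9 + 0.65]·9227 = 1.703e+06 Pa.
Head loss h_f = ΔP/(ρg) = 1.703e+06/(792·9.81) = 219 m.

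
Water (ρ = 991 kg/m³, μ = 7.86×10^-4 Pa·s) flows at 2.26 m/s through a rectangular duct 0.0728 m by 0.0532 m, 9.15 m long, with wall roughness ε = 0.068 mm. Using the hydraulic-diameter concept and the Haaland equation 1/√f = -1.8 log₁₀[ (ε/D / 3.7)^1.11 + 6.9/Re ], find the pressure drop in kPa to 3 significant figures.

ΔP ≈ 8.09 kPa

Hydraulic diameter D_h = 4A/P = 4·(0.0728·0.0532)/(2·(0.0728+0.0532)) = 0.01549/0.252 = 0.06148 m.
Re = ρVD_h/μ = 991·2.26·0.06148/0.000786 = 1.752e+05.
ε/D_h = 6.8e-05/0.06148 = 0.00111; Haaland gives 1/√f = -1.8 log₁₀[0.000122+3.94e-05] = 6.824, so f = 0.02148.
ΔP = f(L/D_h)(ρV²/2) = 0.02148·9.15/0.06148·2531 = 8090 Pa.
ΔP = 8.09 kPa.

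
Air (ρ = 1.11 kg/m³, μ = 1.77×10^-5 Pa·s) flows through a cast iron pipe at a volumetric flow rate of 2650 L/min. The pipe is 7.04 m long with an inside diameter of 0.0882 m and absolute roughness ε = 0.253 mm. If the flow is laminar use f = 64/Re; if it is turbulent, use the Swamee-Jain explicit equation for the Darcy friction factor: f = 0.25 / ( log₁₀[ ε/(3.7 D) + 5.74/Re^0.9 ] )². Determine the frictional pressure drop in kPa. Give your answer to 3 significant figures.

ΔP ≈ 0.0677 kPa

Q = 2650 L/min = 2650/60000 = 0.04417 m³/s.
Cross-sectional area A = πD²/4 = π(0.0882)²/4 = 0.00611 m²; mean velocity V = Q/A = 0.04417/0.00611 = 7.229 m/s.
Reynolds number Re = ρVD/μ = 1.11 · 7.229 · 0.0882 / 1.77e-05 = 3.998e+04.
Re > 4000 → turbulent. Relative roughness ε/D = 0.000253/0.0882 = 0.00287. Swamee-Jain: f = 0.25/(log₁₀[0.00287/3.7 + 5.74/3.998e+04^0.9])² = 0.25/(log₁₀[0.000775 + 0.000414])² = 0.25/(-2.925)² = 0.02923.
Darcy-Weisbach: ΔP = f(L/D)(ρV²/2) = 0.02923·(7.04/0.0882)·(1.11·7.229²/2) = 0.02923·79.82·29 = 67.66 Pa.
ΔP = 67.66 Pa = 0.0677 kPa.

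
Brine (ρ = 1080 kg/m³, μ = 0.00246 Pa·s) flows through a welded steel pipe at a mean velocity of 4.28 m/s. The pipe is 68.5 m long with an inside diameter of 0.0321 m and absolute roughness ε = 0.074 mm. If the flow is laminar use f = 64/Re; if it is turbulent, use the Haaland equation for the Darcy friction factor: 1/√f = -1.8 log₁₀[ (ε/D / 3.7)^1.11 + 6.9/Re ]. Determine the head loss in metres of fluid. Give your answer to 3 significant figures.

Reynolds number Re = ρVD/μ = 1080 · 4.28 · 0.0321 / 0.00246 = 6.032e+04.
Re > 4000 → turbulent. Relative roughness ε/D = 7.4e-05/0.0321 = 0.00231. Haaland: 1/√f = -1.8 log₁₀[(0.00231/3.7)^1.11 + 6.9/6.032e+04] = -1.8 log₁₀[0.000277 + 0.000114] = 6.134, so f = 0.02658.
Darcy-Weisbach: ΔP = f(L/D)(ρV²/2) = 0.02658·(68.5/0.0321)·(1080·4.28²/2) = 0.02658·2134·9892 = 5.61e+05 Pa.
Head loss h_f = ΔP/(ρg) = 5.61e+05/(1080·9.81) = 53.0 m.

h_f ≈ 53.0 m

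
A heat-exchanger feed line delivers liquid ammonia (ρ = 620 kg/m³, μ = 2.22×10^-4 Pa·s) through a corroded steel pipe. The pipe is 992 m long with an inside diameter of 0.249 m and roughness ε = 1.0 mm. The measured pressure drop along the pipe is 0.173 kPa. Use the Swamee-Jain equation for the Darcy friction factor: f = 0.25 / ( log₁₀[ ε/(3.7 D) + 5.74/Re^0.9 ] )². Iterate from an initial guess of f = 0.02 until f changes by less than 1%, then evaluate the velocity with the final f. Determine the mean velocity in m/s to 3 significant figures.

Rearranging Darcy-Weisbach: V = √(2·ΔP·D/(f·L·ρ)). With ε/D = 0.001/0.249 = 0.00402, iterate starting from f = 0.02:
  f = 0.02 → V = √(2·173·0.249/(0.02·992·620)) = 0.08369 m/s; Re = ρVD/μ = 5.82e+04; f → 0.03057
  f = 0.03057 → V = 0.0677 m/s; Re = 4.708e+04; f → 0.03098
  f = 0.03098 → V = 0.06724 m/s; Re = 4.676e+04; f → 0.03099
Converged (Δf/f < 1%). With the final f = 0.03099: V = √(2·173·0.249/(0.03099·992·620)) = 0.06723 m/s.

V ≈ 0.0672 m/s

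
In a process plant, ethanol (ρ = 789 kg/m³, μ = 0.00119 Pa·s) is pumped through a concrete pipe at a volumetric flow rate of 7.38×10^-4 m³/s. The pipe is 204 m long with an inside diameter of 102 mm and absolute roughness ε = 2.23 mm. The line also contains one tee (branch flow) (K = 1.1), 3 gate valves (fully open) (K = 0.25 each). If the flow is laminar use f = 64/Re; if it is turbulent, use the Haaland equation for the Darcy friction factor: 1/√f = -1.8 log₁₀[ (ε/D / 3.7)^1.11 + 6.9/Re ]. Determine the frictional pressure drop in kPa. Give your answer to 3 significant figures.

Cross-sectional area A = πD²/4 = π(0.102)²/4 = 0.008171 m²; mean velocity V = Q/A = 0.000738/0.008171 = 0.09032 m/s.
Reynolds number Re = ρVD/μ = 789 · 0.09032 · 0.102 / 0.00119 = 6108.
Re > 4000 → turbulent. Relative roughness ε/D = 0.00223/0.102 = 0.0219. Haaland: 1/√f = -1.8 log₁₀[(0.0219/3.7)^1.11 + 6.9/6108] = -1.8 log₁₀[0.00336 + 0.00113] = 4.226, so f = 0.05599.
Total minor-loss coefficient ΣK = 1·1.1 + 3·0.25 = 1.85.
ΔP = [f·L/D + ΣK]·(ρV²/2) = [0.05599·204/0.102 + 1.85]·(789·0.09032²/2) = [112 + 1.85]·3.218 = 366.3 Pa.
ΔP = 366.3 Pa = 0.366 kPa.

ΔP ≈ 0.366 kPa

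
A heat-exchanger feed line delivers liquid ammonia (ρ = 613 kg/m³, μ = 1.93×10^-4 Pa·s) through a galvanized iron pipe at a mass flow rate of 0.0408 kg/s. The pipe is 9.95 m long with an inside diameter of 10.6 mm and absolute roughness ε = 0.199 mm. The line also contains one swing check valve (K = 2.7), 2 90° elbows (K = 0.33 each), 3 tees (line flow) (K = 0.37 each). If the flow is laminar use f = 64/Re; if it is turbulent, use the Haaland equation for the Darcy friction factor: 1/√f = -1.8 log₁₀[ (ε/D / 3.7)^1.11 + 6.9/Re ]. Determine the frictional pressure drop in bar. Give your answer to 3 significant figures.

ΔP ≈ 0.0881 bar

A = πD²/4 = π(0.0106)²/4 = 8.825e-05 m²; mean velocity V = ṁ/(ρA) = 0.0408/(613 · 8.825e-05) = 0.7542 m/s.
Reynolds number Re = ρVD/μ = 613 · 0.7542 · 0.0106 / 0.000193 = 2.539e+04.
Re > 4000 → turbulent. Relative roughness ε/D = 0.000199/0.0106 = 0.0188. Haaland: 1/√f = -1.8 log₁₀[(0.0188/3.7)^1.11 + 6.9/2.539e+04] = -1.8 log₁₀[0.00284 + 0.000272] = 4.513, so f = 0.04909.
Total minor-loss coefficient ΣK = 1·2.7 + 2·0.33 + 3·0.37 = 4.47.
ΔP = [f·L/D + ΣK]·(ρV²/2) = [0.04909·9.95/0.0106 + 4.47]·(613·0.7542²/2) = [46.08 + 4.47]·174.4 = 8814 Pa.
ΔP = 8814 Pa = 0.0881 bar.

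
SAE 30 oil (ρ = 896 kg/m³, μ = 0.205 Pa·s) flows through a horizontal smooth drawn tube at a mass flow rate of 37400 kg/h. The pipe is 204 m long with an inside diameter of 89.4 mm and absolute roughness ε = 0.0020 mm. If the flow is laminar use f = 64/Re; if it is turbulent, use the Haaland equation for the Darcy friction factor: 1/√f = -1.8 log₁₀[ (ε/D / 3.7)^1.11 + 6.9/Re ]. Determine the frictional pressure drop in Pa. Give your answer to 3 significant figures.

ṁ = 37400 kg/h = 37400/3600 = 10.39 kg/s.
A = πD²/4 = π(0.0894)²/4 = 0.006277 m²; mean velocity V = ṁ/(ρA) = 10.39/(896 · 0.006277) = 1.847 m/s.
Reynolds number Re = ρVD/μ = 896 · 1.847 · 0.0894 / 0.205 = 721.8.
Re < 2300 → laminar flow, so f = 64/Re = 64/721.8 = 0.08867 (the turbulent correlation is not needed).
Darcy-Weisbach: ΔP = f(L/D)(ρV²/2) = 0.08867·(204/0.0894)·(896·1.847²/2) = 0.08867·2282·1529 = 3.093e+05 Pa.

ΔP ≈ 309000 Pa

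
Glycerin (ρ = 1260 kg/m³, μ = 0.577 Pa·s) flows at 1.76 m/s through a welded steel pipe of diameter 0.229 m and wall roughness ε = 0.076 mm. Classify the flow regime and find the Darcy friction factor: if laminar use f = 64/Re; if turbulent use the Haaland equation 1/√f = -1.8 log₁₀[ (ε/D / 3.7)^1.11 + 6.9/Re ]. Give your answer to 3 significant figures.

f ≈ 0.0727

Re = ρVD/μ = 1260·1.76·0.229/0.577 = 880.1.
Re < 2300 → laminar, so f = 64/Re = 0.07272 (roughness is irrelevant in laminar flow).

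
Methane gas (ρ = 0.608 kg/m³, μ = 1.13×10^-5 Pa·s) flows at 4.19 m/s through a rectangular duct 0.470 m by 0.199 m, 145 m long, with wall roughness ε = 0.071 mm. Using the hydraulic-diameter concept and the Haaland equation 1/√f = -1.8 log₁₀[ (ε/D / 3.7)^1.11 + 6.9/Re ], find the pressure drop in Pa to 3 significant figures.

ΔP ≈ 56.9 Pa

Hydraulic diameter D_h = 4A/P = 4·(0.47·0.199)/(2·(0.47+0.199)) = 0.3741/1.338 = 0.2796 m.
Re = ρVD_h/μ = 0.608·4.19·0.2796/1.13e-05 = 6.304e+04.
ε/D_h = 7.1e-05/0.2796 = 0.000254; Haaland gives 1/√f = -1.8 log₁₀[2.39e-05+0.000109] = 6.975, so f = 0.02056.
ΔP = f(L/D_h)(ρV²/2) = 0.02056·145/0.2796·5.337 = 56.89 Pa.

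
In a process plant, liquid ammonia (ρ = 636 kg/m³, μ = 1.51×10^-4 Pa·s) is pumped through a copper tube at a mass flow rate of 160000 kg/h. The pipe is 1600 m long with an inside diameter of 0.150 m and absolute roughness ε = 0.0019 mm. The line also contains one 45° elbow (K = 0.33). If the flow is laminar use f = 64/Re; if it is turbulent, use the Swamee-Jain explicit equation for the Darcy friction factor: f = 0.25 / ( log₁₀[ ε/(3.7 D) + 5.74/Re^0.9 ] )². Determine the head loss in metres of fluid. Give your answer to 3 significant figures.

ṁ = 160000 kg/h = 160000/3600 = 44.44 kg/s.
A = πD²/4 = π(0.15)²/4 = 0.01767 m²; mean velocity V = ṁ/(ρA) = 44.44/(636 · 0.01767) = 3.954 m/s.
Reynolds number Re = ρVD/μ = 636 · 3.954 · 0.15 / 0.000151 = 2.498e+06.
Re > 4000 → turbulent. Relative roughness ε/D = 1.9e-06/0.15 = 1.27e-05. Swamee-Jain: f = 0.25/(log₁₀[1.27e-05/3.7 + 5.74/2.498e+06^0.9])² = 0.25/(log₁₀[3.42e-06 + 1e-05])² = 0.25/(-4.871)² = 0.01054.
Total minor-loss coefficient ΣK = 1·0.33 = 0.33.
ΔP = [f·L/D + ΣK]·(ρV²/2) = [0.01054·1600/0.15 + 0.33]·(636·3.954²/2) = [112.4 + 0.33]·4973 = 5.605e+05 Pa.
Head loss h_f = ΔP/(ρg) = 5.605e+05/(636·9.81) = 89.8 m.

h_f ≈ 89.8 m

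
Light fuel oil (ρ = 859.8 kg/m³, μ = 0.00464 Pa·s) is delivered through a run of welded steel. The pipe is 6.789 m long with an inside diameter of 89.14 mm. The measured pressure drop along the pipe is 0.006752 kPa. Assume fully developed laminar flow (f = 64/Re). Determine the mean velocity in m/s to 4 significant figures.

V ≈ 0.05322 m/s

For laminar flow, f = 64/Re with Re = ρVD/μ, so Darcy-Weisbach reduces to ΔP = 32μLV/D². Solving for V: V = ΔP·D²/(32μL) = 6.752·(0.08914)²/(32·0.00464·6.789) = 0.05322 m/s.
Check: Re = ρVD/μ = 859.8·0.05322·0.08914/0.00464 = 879.1 < 2300, so the laminar assumption holds.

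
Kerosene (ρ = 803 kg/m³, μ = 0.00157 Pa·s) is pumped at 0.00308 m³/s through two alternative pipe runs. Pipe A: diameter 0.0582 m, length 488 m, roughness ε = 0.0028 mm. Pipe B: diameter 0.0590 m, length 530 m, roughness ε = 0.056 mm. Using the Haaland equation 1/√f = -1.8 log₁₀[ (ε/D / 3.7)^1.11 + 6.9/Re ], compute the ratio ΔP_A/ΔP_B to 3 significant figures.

Pipe A: V = Q/A = 0.00308/0.00266 = 1.158 m/s; Re = 3.446e+04; ε/D = 4.81e-05; Haaland → f = 0.02266; ΔP_A = f(L/D)(ρV²/2) = 1.023e+05 Pa.
Pipe B: V = Q/A = 0.00308/0.002734 = 1.127 m/s; Re = 3.4e+04; ε/D = 0.000949; Haaland → f = 0.025; ΔP_B = f(L/D)(ρV²/2) = 1.144e+05 Pa.
ΔP_A/ΔP_B = 1.023e+05/1.144e+05 = 0.894.

ΔP_A/ΔP_B ≈ 0.894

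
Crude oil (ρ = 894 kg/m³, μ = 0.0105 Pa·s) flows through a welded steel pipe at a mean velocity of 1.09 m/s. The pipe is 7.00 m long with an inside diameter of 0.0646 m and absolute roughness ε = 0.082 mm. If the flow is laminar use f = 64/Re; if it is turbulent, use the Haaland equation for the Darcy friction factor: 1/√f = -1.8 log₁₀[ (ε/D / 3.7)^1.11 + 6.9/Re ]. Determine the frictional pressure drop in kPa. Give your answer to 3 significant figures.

Reynolds number Re = ρVD/μ = 894 · 1.09 · 0.0646 / 0.0105 = 5995.
Re > 4000 → turbulent. Relative roughness ε/D = 8.2e-05/0.0646 = 0.00127. Haaland: 1/√f = -1.8 log₁₀[(0.00127/3.7)^1.11 + 6.9/5995] = -1.8 log₁₀[0.000143 + 0.00115] = 5.199, so f = 0.037.
Darcy-Weisbach: ΔP = f(L/D)(ρV²/2) = 0.037·(7/0.0646)·(894·1.09²/2) = 0.037·108.4·531.1 = 2129 Pa.
ΔP = 2129 Pa = 2.13 kPa.

ΔP ≈ 2.13 kPa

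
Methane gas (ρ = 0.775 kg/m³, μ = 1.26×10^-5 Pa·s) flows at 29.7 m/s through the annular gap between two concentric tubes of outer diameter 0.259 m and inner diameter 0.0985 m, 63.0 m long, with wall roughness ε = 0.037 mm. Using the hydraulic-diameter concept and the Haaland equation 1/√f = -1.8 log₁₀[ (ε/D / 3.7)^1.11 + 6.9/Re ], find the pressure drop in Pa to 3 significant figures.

Hydraulic diameter D_h = 4A/P = D_o - D_i = 0.259 - 0.0985 = 0.1605 m.
Re = ρVD_h/μ = 0.775·29.7·0.1605/1.26e-05 = 2.932e+05.
ε/D_h = 3.7e-05/0.1605 = 0.000231; Haaland gives 1/√f = -1.8 log₁₀[2.15e-05+2.35e-05] = 7.824, so f = 0.01634.
ΔP = f(L/D_h)(ρV²/2) = 0.01634·63/0.1605·341.8 = 2192 Pa.

ΔP ≈ 2190 Pa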